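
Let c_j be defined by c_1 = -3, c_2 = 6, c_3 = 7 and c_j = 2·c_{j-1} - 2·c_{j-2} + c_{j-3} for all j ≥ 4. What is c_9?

Iterate the recurrence:
c_4 = -1  c_5 = -10  c_6 = -11  c_7 = -3  c_8 = 6  c_9 = 7.

7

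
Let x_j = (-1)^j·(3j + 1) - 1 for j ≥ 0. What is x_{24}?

72

(-1)^24 = 1; 3j + 1 at j=24 is 73; so x_{24} = 72.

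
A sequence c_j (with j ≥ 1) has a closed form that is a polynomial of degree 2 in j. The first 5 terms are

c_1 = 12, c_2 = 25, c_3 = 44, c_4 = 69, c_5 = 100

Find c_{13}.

1st diffs: 13, 19, 25, 31.
2nd diffs: 6, 6, 6 (constant).
Newton forward-difference form: c_j = 12 + 13·C(j-1,1) + 6·C(j-1,2).
At j = 13: j-1 = 12, so c_{13} = 12 + 156 + 396 = 564.

564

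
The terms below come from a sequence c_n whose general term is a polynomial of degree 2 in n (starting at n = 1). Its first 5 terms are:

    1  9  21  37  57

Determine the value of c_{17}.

609

1st diffs: 8, 12, 16, 20.
2nd diffs: 4, 4, 4 (constant).
So c_n = 2n^2 + 2n - 3.
Evaluating at n = 17 gives c_{17} = 609.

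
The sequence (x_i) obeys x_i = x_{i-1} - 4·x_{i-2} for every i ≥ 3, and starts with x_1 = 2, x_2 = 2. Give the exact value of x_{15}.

Step forward from the initial values:
x_3 = -6, x_4 = -14, x_5 = 10, …, x_{12} = -462, x_{13} = -8374, x_{14} = -6526, x_{15} = 26970.

26970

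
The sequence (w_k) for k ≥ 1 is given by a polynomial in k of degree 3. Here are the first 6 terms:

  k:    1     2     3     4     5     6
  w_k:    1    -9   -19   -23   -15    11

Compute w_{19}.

4717

1st diffs: -10, -10, -4, 8, 26.
2nd diffs: 0, 6, 12, 18.
3rd diffs: 6, 6, 6 (constant).
So w_k = k^3 - 6k^2 + k + 5.
Evaluating at k = 19 gives w_{19} = 4717.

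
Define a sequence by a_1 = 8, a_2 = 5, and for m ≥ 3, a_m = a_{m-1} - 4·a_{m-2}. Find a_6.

Compute successive terms:
a_3 = -27; a_4 = -47; a_5 = 61; a_6 = 249.

249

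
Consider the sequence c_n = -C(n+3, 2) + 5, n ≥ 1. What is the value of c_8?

-50

C(11, 2) = 55, so c_8 = -50.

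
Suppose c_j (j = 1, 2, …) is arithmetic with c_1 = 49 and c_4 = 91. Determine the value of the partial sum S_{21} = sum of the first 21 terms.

Common difference d = (91 - 49) / (4 - 1) = 14.
c_j = 49 + (j - 1)·14.
c_{21} = 329; S = 21·(49 + 329)/2 = 3969.

3969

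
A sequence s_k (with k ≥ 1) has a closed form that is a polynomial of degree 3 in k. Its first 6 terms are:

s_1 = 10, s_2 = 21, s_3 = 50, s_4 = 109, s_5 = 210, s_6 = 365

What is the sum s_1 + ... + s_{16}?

1st diffs: 11, 29, 59, 101, 155.
2nd diffs: 18, 30, 42, 54.
3rd diffs: 12, 12, 12 (constant).
Newton forward-difference form: s_k = 10 + 11·C(k-1,1) + 18·C(k-1,2) + 12·C(k-1,3).
Continuing: …, 586, 885, 1274, 1765, …, s_{16} = 7525.
Summing k = 1..16 (16 terms) gives 33400.

33400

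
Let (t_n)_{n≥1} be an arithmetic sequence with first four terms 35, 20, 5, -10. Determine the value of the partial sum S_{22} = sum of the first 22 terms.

-2695

Common difference d = -15.
t_n = 35 + (n - 1)·(-15).
t_{22} = -280; S = 22·(35 + (-280))/2 = -2695.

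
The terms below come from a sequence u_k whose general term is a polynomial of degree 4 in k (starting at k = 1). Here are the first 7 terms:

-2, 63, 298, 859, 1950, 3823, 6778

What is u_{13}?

1st diffs: 65, 235, 561, 1091, 1873, 2955.
2nd diffs: 170, 326, 530, 782, 1082.
3rd diffs: 156, 204, 252, 300.
4th diffs: 48, 48, 48 (constant).
Newton forward-difference form: u_k = -2 + 65·C(k-1,1) + 170·C(k-1,2) + 156·C(k-1,3) + 48·C(k-1,4).
At k = 13: k-1 = 12, so u_{13} = -2 + 780 + 11220 + 34320 + 23760 = 70078.

70078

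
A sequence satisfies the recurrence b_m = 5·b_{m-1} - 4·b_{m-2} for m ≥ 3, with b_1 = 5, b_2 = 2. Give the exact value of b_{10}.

b_3 = -10;  b_4 = -58;  b_5 = -250;  b_6 = -1018;  b_7 = -4090;  b_8 = -16378;  b_9 = -65530;  b_{10} = -262138.
(Characteristic roots are 4 and 1.)

-262138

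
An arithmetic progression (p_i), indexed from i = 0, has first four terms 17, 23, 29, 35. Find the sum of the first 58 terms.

Common difference d = 6.
p_i = 17 + (i - 0)·6.
p_{57} = 359; S = 58·(17 + 359)/2 = 10904.

10904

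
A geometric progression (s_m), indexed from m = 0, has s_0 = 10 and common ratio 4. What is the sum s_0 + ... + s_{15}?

s_m = 10·4^(m-0).
S = 10·(4^16 - 1)/(4 - 1) = 10·(4294967296 - 1)/(3) = 14316557650.

14316557650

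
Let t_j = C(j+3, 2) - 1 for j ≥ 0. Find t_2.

9

C(5, 2) = 10, so t_2 = 9.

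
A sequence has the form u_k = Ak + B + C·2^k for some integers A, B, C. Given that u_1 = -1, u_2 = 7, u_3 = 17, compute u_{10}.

At k = 1, 2, 3: A + B + 2C = -1; 2A + B + 4C = 7; 3A + B + 8C = 17.
Subtracting the first from the second: A + 2C = 8.
Subtracting the second from the third: A + 4C = 10.
Solving: C = 1, A = 6, then B = -9.
Therefore u_{10} = 60 + (-9) + 1·1024 = 1075.

1075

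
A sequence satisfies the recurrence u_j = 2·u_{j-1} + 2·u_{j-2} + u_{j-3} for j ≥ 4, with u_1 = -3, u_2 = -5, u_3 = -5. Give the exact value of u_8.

-1389

Applying the relation repeatedly:
u_4 = -23, u_5 = -61, u_6 = -173, u_7 = -491, u_8 = -1389.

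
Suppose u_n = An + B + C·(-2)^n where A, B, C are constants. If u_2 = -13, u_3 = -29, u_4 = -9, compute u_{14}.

16319

The three given values yield: 2A + B + 4C = -13; 3A + B - 8C = -29; 4A + B + 16C = -9.
Subtracting the first from the second: A - 12C = -16.
Subtracting the second from the third: A + 24C = 20.
Solving: C = 1, A = -4, then B = -9.
Therefore u_{14} = -56 + (-9) + 1·16384 = 16319.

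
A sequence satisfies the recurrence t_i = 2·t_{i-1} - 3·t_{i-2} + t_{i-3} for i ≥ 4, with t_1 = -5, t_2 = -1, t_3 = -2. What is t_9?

Step forward from the initial values:
t_4 = -6;  t_5 = -7;  t_6 = 2;  t_7 = 19;  t_8 = 25;  t_9 = -5.

-5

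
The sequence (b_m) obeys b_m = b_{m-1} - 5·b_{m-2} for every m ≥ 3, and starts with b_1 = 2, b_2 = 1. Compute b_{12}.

-8579

Step forward from the initial values:
b_3 = -9  b_4 = -14  b_5 = 31  b_6 = 101  b_7 = -54  b_8 = -559  b_9 = -289  b_{10} = 2506  b_{11} = 3951  b_{12} = -8579.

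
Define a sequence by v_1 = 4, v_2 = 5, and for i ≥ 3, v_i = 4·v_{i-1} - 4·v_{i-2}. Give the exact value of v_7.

-320

Iterate the recurrence:
v_3 = 4; v_4 = -4; v_5 = -32; v_6 = -112; v_7 = -320.
(Characteristic roots are 2 and 2.)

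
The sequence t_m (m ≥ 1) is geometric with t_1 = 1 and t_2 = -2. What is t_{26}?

Common ratio r = -2.
t_m = 1·(-2)^(m-1).
t_{26} = 1·(-2)^25 = -33554432.

-33554432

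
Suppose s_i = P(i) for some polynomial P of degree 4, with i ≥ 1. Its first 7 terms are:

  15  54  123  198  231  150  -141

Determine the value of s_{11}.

-6165

1st diffs: 39, 69, 75, 33, -81, -291.
2nd diffs: 30, 6, -42, -114, -210.
3rd diffs: -24, -48, -72, -96.
4th diffs: -24, -24, -24 (constant).
Newton forward-difference form: s_i = 15 + 39·C(i-1,1) + 30·C(i-1,2) + (-24)·C(i-1,3) + (-24)·C(i-1,4).
At i = 11: i-1 = 10, so s_{11} = 15 + 390 + 1350 - 2880 - 5040 = -6165.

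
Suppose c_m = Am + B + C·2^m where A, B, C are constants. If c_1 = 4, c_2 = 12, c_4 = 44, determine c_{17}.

At m = 1, 2, 4: A + B + 2C = 4; 2A + B + 4C = 12; 4A + B + 16C = 44.
Subtracting the first from the second: A + 2C = 8.
Subtracting the second from the third: 2A + 12C = 32.
Solving: C = 2, A = 4, then B = -4.
Therefore c_{17} = 68 + (-4) + 2·131072 = 262208.

262208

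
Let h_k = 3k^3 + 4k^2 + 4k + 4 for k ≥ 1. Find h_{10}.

3444

h_{10} = 3·10^3 + 4·10^2 + 4·10 + 4 = 3444.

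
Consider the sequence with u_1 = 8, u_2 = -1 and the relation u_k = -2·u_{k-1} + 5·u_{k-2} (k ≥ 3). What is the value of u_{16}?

Step forward from the initial values:
u_3 = 42, u_4 = -89, u_5 = 388, …, u_{13} = 7298108, u_{14} = -25172461, u_{15} = 86835462, u_{16} = -299533229.

-299533229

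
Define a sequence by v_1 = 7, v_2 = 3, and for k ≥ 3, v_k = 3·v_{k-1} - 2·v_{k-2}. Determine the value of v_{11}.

-4085

Step forward from the initial values:
v_3 = -5, v_4 = -21, v_5 = -53, v_6 = -117, v_7 = -245, v_8 = -501, v_9 = -1013, v_{10} = -2037, v_{11} = -4085.
(Characteristic roots are 2 and 1.)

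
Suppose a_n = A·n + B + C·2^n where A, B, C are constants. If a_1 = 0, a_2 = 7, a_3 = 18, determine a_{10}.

2071

Write the equations: A + B + 2C = 0; 2A + B + 4C = 7; 3A + B + 8C = 18.
Subtracting the first from the second: A + 2C = 7.
Subtracting the second from the third: A + 4C = 11.
Solving: C = 2, A = 3, then B = -7.
Hence a_{10} = 3·10 + (-7) + 2·1024 = 2071.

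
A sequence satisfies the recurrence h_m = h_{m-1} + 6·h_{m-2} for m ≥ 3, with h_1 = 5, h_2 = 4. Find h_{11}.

Applying the relation repeatedly:
h_3 = 34  h_4 = 58  h_5 = 262  h_6 = 610  h_7 = 2182  h_8 = 5842  h_9 = 18934  h_{10} = 53986  h_{11} = 167590.
(Characteristic roots are 3 and -2.)

167590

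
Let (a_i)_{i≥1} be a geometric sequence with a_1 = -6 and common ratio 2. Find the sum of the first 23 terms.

-50331642

a_i = (-6)·2^(i-1).
S = (-6)·(2^23 - 1)/(2 - 1) = (-6)·(8388608 - 1)/(1) = -50331642.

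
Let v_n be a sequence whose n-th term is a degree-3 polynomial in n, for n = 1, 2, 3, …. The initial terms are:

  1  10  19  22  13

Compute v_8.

1st diffs: 9, 9, 3, -9.
2nd diffs: 0, -6, -12.
3rd diffs: -6, -6 (constant).
So v_n = -n^3 + 6n^2 - 2n - 2.
Evaluating at n = 8 gives v_8 = -146.

-146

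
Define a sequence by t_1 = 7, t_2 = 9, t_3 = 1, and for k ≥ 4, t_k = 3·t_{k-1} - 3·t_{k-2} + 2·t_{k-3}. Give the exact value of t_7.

Compute successive terms:
t_4 = -10; t_5 = -15; t_6 = -13; t_7 = -14.

-14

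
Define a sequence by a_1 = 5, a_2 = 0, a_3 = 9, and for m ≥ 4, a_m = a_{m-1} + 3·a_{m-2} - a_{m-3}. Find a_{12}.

4816

Compute successive terms:
a_4 = 4; a_5 = 31; a_6 = 34; a_7 = 123; a_8 = 194; a_9 = 529; a_{10} = 988; a_{11} = 2381; a_{12} = 4816.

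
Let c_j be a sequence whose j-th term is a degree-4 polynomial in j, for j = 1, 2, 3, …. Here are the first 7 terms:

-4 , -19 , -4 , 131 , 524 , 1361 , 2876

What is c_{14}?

62201

1st diffs: -15, 15, 135, 393, 837, 1515.
2nd diffs: 30, 120, 258, 444, 678.
3rd diffs: 90, 138, 186, 234.
4th diffs: 48, 48, 48 (constant).
Newton forward-difference form: c_j = -4 + (-15)·C(j-1,1) + 30·C(j-1,2) + 90·C(j-1,3) + 48·C(j-1,4).
At j = 14: j-1 = 13, so c_{14} = -4 - 195 + 2340 + 25740 + 34320 = 62201.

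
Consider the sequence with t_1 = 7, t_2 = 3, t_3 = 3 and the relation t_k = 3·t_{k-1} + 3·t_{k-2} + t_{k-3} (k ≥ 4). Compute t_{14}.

Step forward from the initial values:
t_4 = 25  t_5 = 87  t_6 = 339  …  t_{11} = 285483  t_{12} = 1098345  t_{13} = 4225687  t_{14} = 16257579.

16257579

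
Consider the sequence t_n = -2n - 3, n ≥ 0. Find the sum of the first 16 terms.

-288

Over n = 0..15: Σn = 120.
Total = (-2)·120 + (-3)·16 = -288.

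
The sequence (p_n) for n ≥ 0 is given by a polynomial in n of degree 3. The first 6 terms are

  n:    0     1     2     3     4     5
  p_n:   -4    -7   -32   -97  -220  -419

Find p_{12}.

1st diffs: -3, -25, -65, -123, -199.
2nd diffs: -22, -40, -58, -76.
3rd diffs: -18, -18, -18 (constant).
So p_n = -3n^3 - 2n^2 + 2n - 4.
Evaluating at n = 12 gives p_{12} = -5452.

-5452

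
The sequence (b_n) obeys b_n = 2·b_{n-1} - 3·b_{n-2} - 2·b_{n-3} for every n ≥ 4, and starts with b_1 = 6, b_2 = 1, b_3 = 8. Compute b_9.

568

Compute successive terms:
b_4 = 1;  b_5 = -24;  b_6 = -67;  b_7 = -64;  b_8 = 121;  b_9 = 568.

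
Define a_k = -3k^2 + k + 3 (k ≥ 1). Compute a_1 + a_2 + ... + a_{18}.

Over k = 1..18: Σk = 171, Σk² = 2109.
Total = (-3)·2109 + (1)·171 + (3)·18 = -6102.

-6102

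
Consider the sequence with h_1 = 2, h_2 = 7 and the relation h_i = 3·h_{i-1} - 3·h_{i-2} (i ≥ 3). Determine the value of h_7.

-54

Applying the relation repeatedly:
h_3 = 15;  h_4 = 24;  h_5 = 27;  h_6 = 9;  h_7 = -54.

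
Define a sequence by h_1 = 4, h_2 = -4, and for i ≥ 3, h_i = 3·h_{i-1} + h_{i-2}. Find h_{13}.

-1303196

Step forward from the initial values:
h_3 = -8, h_4 = -28, h_5 = -92, …, h_{10} = -36172, h_{11} = -119468, h_{12} = -394576, h_{13} = -1303196.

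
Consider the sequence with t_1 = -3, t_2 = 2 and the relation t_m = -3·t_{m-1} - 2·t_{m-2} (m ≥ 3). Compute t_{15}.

Compute successive terms:
t_3 = 0; t_4 = -4; t_5 = 12; …; t_{12} = -2044; t_{13} = 4092; t_{14} = -8188; t_{15} = 16380.
(Characteristic roots are -1 and -2.)

16380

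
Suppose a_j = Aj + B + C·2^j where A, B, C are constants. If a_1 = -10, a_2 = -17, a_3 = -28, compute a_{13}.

Plug in j = 1, 2, 3: A + B + 2C = -10; 2A + B + 4C = -17; 3A + B + 8C = -28.
Subtracting the first from the second: A + 2C = -7.
Subtracting the second from the third: A + 4C = -11.
Solving: C = -2, A = -3, then B = -3.
Therefore a_{13} = -39 + (-3) + (-2)·8192 = -16426.

-16426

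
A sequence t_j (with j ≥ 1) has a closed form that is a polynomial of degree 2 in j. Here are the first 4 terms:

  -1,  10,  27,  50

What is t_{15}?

699

1st diffs: 11, 17, 23.
2nd diffs: 6, 6 (constant).
Newton forward-difference form: t_j = -1 + 11·C(j-1,1) + 6·C(j-1,2).
At j = 15: j-1 = 14, so t_{15} = -1 + 154 + 546 = 699.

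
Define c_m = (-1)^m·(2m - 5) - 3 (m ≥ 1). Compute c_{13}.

-24

(-1)^13 = -1; 2m - 5 at m=13 is 21; so c_{13} = -24.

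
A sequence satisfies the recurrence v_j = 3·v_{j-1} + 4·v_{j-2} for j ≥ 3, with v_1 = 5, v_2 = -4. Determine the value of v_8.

Iterate the recurrence:
v_3 = 8; v_4 = 8; v_5 = 56; v_6 = 200; v_7 = 824; v_8 = 3272.
(Characteristic roots are 4 and -1.)

3272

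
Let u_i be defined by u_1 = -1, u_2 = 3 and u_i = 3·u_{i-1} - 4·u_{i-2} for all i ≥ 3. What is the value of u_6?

-21

Iterate the recurrence:
u_3 = 13  u_4 = 27  u_5 = 29  u_6 = -21.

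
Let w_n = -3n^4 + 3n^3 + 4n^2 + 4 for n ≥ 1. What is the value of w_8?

-10492

w_8 = -3·8^4 + 3·8^3 + 4·8^2 + 4 = -10492.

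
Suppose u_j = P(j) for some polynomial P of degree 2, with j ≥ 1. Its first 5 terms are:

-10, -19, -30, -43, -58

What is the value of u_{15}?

1st diffs: -9, -11, -13, -15.
2nd diffs: -2, -2, -2 (constant).
Newton forward-difference form: u_j = -10 + (-9)·C(j-1,1) + (-2)·C(j-1,2).
At j = 15: j-1 = 14, so u_{15} = -10 - 126 - 182 = -318.

-318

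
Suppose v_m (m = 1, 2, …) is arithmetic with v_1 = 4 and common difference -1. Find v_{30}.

-25

v_m = 4 + (m - 1)·(-1).
v_{30} = 4 + 29·(-1) = -25.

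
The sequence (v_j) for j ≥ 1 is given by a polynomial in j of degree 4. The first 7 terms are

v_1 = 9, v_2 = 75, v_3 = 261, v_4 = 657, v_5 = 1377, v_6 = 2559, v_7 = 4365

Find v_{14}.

53127

1st diffs: 66, 186, 396, 720, 1182, 1806.
2nd diffs: 120, 210, 324, 462, 624.
3rd diffs: 90, 114, 138, 162.
4th diffs: 24, 24, 24 (constant).
Newton forward-difference form: v_j = 9 + 66·C(j-1,1) + 120·C(j-1,2) + 90·C(j-1,3) + 24·C(j-1,4).
At j = 14: j-1 = 13, so v_{14} = 9 + 858 + 9360 + 25740 + 17160 = 53127.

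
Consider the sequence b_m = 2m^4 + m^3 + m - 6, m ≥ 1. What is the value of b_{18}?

b_{18} = 2·18^4 + 1·18^3 + 1·18 - 6 = 215796.

215796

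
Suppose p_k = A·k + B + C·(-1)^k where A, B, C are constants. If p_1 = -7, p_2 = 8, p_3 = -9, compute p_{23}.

-29

Write the equations: A + B - C = -7; 2A + B + C = 8; 3A + B - C = -9.
Subtracting the first from the second: A + 2C = 15.
Subtracting the second from the third: A - 2C = -17.
Solving: C = 8, A = -1, then B = 2.
So p_k = -1·k + 2 + 8·(-1)^k; at k=23 this is -29.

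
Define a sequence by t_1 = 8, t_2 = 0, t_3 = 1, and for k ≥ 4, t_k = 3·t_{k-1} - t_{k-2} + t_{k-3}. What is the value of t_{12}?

38651

Applying the relation repeatedly:
t_4 = 11; t_5 = 32; t_6 = 86; t_7 = 237; t_8 = 657; t_9 = 1820; t_{10} = 5040; t_{11} = 13957; t_{12} = 38651.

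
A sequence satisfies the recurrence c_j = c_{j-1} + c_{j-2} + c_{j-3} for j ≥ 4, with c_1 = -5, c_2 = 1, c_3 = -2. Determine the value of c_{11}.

Compute successive terms:
c_4 = -6; c_5 = -7; c_6 = -15; c_7 = -28; c_8 = -50; c_9 = -93; c_{10} = -171; c_{11} = -314.

-314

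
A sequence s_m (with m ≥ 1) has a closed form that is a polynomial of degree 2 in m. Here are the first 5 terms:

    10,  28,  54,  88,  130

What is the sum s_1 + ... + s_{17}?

1st diffs: 18, 26, 34, 42.
2nd diffs: 8, 8, 8 (constant).
Newton forward-difference form: s_m = 10 + 18·C(m-1,1) + 8·C(m-1,2).
Continuing: …, 180, 238, 304, 378, …, s_{17} = 1258.
Summing m = 1..17 (17 terms) gives 8058.

8058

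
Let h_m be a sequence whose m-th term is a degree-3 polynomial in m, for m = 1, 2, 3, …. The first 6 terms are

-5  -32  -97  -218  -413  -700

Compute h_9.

1st diffs: -27, -65, -121, -195, -287.
2nd diffs: -38, -56, -74, -92.
3rd diffs: -18, -18, -18 (constant).
So h_m = -3m^3 - m^2 - 3m + 2.
Evaluating at m = 9 gives h_9 = -2293.

-2293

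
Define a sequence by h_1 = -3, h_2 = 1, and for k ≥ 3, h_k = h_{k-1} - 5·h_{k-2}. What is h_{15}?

-235744

h_3 = 16; h_4 = 11; h_5 = -69; …; h_{12} = 19196; h_{13} = 34941; h_{14} = -61039; h_{15} = -235744.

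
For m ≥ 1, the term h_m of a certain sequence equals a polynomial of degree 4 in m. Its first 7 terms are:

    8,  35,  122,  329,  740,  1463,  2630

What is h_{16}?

1st diffs: 27, 87, 207, 411, 723, 1167.
2nd diffs: 60, 120, 204, 312, 444.
3rd diffs: 60, 84, 108, 132.
4th diffs: 24, 24, 24 (constant).
Newton forward-difference form: h_m = 8 + 27·C(m-1,1) + 60·C(m-1,2) + 60·C(m-1,3) + 24·C(m-1,4).
At m = 16: m-1 = 15, so h_{16} = 8 + 405 + 6300 + 27300 + 32760 = 66773.

66773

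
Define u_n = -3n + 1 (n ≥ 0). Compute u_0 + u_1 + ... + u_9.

Over n = 0..9: Σn = 45.
Total = (-3)·45 + (1)·10 = -125.

-125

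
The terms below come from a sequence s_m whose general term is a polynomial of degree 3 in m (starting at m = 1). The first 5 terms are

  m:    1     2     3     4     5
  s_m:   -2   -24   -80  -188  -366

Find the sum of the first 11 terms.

-12782

1st diffs: -22, -56, -108, -178.
2nd diffs: -34, -52, -70.
3rd diffs: -18, -18 (constant).
Newton forward-difference form: s_m = -2 + (-22)·C(m-1,1) + (-34)·C(m-1,2) + (-18)·C(m-1,3).
Continuing: …, -632, -1004, -1500, -2138, …, s_{11} = -3912.
Summing m = 1..11 (11 terms) gives -12782.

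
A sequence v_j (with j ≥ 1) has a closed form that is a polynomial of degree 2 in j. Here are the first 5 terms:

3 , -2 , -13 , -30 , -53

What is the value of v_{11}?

-317

1st diffs: -5, -11, -17, -23.
2nd diffs: -6, -6, -6 (constant).
Newton forward-difference form: v_j = 3 + (-5)·C(j-1,1) + (-6)·C(j-1,2).
At j = 11: j-1 = 10, so v_{11} = 3 - 50 - 270 = -317.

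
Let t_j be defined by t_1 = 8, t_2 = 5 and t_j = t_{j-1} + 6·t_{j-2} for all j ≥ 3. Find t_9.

28529

Iterate the recurrence:
t_3 = 53, t_4 = 83, t_5 = 401, t_6 = 899, t_7 = 3305, t_8 = 8699, t_9 = 28529.
(Characteristic roots are 3 and -2.)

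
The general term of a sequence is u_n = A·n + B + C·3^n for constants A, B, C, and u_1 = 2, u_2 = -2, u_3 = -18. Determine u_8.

-6542

Plug in n = 1, 2, 3: A + B + 3C = 2; 2A + B + 9C = -2; 3A + B + 27C = -18.
Subtracting the first from the second: A + 6C = -4.
Subtracting the second from the third: A + 18C = -16.
Solving: C = -1, A = 2, then B = 3.
Hence u_8 = 2·8 + 3 + (-1)·6561 = -6542.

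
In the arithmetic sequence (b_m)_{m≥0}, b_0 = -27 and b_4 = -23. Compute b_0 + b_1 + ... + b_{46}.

Common difference d = (-23 - (-27)) / (4 - 0) = 1.
b_m = -27 + (m - 0)·1.
b_{46} = 19; S = 47·(-27 + 19)/2 = -188.

-188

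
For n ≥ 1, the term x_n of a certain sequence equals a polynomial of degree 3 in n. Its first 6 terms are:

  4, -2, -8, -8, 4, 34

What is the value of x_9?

292

1st diffs: -6, -6, 0, 12, 30.
2nd diffs: 0, 6, 12, 18.
3rd diffs: 6, 6, 6 (constant).
So x_n = n^3 - 6n^2 + 5n + 4.
Evaluating at n = 9 gives x_9 = 292.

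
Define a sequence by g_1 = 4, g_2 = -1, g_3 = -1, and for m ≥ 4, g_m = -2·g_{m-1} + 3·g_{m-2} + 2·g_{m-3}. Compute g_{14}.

220985

Step forward from the initial values:
g_4 = 7; g_5 = -19; g_6 = 57; …; g_{11} = -9917; g_{12} = 27919; g_{13} = -78531; g_{14} = 220985.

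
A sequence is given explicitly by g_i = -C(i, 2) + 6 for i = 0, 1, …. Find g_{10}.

C(10, 2) = 45, so g_{10} = -39.

-39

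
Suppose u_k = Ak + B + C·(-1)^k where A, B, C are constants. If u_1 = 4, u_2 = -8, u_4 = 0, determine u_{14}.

40

The three given values yield: A + B - C = 4; 2A + B + C = -8; 4A + B + C = 0.
Subtracting the first from the second: A + 2C = -12.
Subtracting the second from the third: 2A = 8.
Solving: C = -8, A = 4, then B = -8.
So u_k = 4·k + (-8) + (-8)·(-1)^k; at k=14 this is 40.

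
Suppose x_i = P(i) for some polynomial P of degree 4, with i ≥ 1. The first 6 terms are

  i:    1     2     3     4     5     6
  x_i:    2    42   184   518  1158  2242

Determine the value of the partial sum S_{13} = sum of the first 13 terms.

1st diffs: 40, 142, 334, 640, 1084.
2nd diffs: 102, 192, 306, 444.
3rd diffs: 90, 114, 138.
4th diffs: 24, 24 (constant).
Newton forward-difference form: x_i = 2 + 40·C(i-1,1) + 102·C(i-1,2) + 90·C(i-1,3) + 24·C(i-1,4).
Continuing: …, 3932, 6414, 9898, 14618, …, x_{13} = 38894.
Summing i = 1..13 (13 terms) gives 127556.

127556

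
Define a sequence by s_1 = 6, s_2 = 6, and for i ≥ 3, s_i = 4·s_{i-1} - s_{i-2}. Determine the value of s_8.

12786

Applying the relation repeatedly:
s_3 = 18, s_4 = 66, s_5 = 246, s_6 = 918, s_7 = 3426, s_8 = 12786.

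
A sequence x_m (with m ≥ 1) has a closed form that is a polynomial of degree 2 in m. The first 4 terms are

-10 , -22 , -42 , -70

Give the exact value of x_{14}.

1st diffs: -12, -20, -28.
2nd diffs: -8, -8 (constant).
Newton forward-difference form: x_m = -10 + (-12)·C(m-1,1) + (-8)·C(m-1,2).
At m = 14: m-1 = 13, so x_{14} = -10 - 156 - 624 = -790.

-790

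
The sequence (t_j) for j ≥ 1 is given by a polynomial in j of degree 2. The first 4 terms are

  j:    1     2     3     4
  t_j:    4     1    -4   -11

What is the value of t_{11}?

-116

1st diffs: -3, -5, -7.
2nd diffs: -2, -2 (constant).
Newton forward-difference form: t_j = 4 + (-3)·C(j-1,1) + (-2)·C(j-1,2).
At j = 11: j-1 = 10, so t_{11} = 4 - 30 - 90 = -116.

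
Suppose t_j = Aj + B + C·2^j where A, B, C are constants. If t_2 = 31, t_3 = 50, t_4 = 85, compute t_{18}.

Write the equations: 2A + B + 4C = 31; 3A + B + 8C = 50; 4A + B + 16C = 85.
Subtracting the first from the second: A + 4C = 19.
Subtracting the second from the third: A + 8C = 35.
Solving: C = 4, A = 3, then B = 9.
Hence t_{18} = 3·18 + 9 + 4·262144 = 1048639.

1048639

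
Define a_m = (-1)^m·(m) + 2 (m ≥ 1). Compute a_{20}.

(-1)^20 = 1; m at m=20 is 20; so a_{20} = 22.

22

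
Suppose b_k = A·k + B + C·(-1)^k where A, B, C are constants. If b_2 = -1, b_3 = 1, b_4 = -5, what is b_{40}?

At k = 2, 3, 4: 2A + B + C = -1; 3A + B - C = 1; 4A + B + C = -5.
Subtracting the first from the second: A - 2C = 2.
Subtracting the second from the third: A + 2C = -6.
Solving: C = -2, A = -2, then B = 5.
So b_k = -2·k + 5 + (-2)·(-1)^k; at k=40 this is -77.

-77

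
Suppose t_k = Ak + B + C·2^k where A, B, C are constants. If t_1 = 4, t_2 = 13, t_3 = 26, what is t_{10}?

2093

Write the equations: A + B + 2C = 4; 2A + B + 4C = 13; 3A + B + 8C = 26.
Subtracting the first from the second: A + 2C = 9.
Subtracting the second from the third: A + 4C = 13.
Solving: C = 2, A = 5, then B = -5.
Hence t_{10} = 5·10 + (-5) + 2·1024 = 2093.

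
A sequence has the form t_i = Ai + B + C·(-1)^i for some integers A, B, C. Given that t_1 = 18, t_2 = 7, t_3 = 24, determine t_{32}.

At i = 1, 2, 3: A + B - C = 18; 2A + B + C = 7; 3A + B - C = 24.
Subtracting the first from the second: A + 2C = -11.
Subtracting the second from the third: A - 2C = 17.
Solving: C = -7, A = 3, then B = 8.
Therefore t_{32} = 96 + 8 + (-7)·1 = 97.

97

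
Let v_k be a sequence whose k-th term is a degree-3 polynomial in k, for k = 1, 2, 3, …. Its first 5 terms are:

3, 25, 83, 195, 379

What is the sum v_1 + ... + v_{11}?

1st diffs: 22, 58, 112, 184.
2nd diffs: 36, 54, 72.
3rd diffs: 18, 18 (constant).
Newton forward-difference form: v_k = 3 + 22·C(k-1,1) + 36·C(k-1,2) + 18·C(k-1,3).
Continuing: …, 653, 1035, 1543, 2195, …, v_{11} = 4003.
Summing k = 1..11 (11 terms) gives 13123.

13123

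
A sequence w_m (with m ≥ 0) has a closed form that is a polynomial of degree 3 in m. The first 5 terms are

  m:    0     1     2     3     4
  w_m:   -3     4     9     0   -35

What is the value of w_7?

-416

1st diffs: 7, 5, -9, -35.
2nd diffs: -2, -14, -26.
3rd diffs: -12, -12 (constant).
Newton forward-difference form: w_m = -3 + 7·C(m,1) + (-2)·C(m,2) + (-12)·C(m,3).
At m = 7: m = 7, so w_7 = -3 + 49 - 42 - 420 = -416.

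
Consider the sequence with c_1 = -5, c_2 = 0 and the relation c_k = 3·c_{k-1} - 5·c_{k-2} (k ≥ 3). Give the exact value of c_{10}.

3675

Step forward from the initial values:
c_3 = 25, c_4 = 75, c_5 = 100, c_6 = -75, c_7 = -725, c_8 = -1800, c_9 = -1775, c_{10} = 3675.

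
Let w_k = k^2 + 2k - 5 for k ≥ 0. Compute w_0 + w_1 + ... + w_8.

231

Over k = 0..8: Σk = 36, Σk² = 204.
Total = (1)·204 + (2)·36 + (-5)·9 = 231.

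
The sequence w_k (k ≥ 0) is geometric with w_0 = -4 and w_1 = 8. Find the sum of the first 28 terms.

Common ratio r = -2.
w_k = (-4)·(-2)^(k-0).
S = (-4)·((-2)^28 - 1)/(-2 - 1) = (-4)·(268435456 - 1)/(-3) = 357913940.

357913940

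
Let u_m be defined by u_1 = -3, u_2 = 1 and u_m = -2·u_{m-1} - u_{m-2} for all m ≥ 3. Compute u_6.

Iterate the recurrence:
u_3 = 1  u_4 = -3  u_5 = 5  u_6 = -7.
(Characteristic roots are -1 and -1.)

-7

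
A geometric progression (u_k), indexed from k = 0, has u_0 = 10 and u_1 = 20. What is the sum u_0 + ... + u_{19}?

10485750

Common ratio r = 2.
u_k = 10·2^(k-0).
S = 10·(2^20 - 1)/(2 - 1) = 10·(1048576 - 1)/(1) = 10485750.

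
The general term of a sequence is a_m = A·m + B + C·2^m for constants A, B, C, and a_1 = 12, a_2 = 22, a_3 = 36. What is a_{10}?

The three given values yield: A + B + 2C = 12; 2A + B + 4C = 22; 3A + B + 8C = 36.
Subtracting the first from the second: A + 2C = 10.
Subtracting the second from the third: A + 4C = 14.
Solving: C = 2, A = 6, then B = 2.
Hence a_{10} = 6·10 + 2 + 2·1024 = 2110.

2110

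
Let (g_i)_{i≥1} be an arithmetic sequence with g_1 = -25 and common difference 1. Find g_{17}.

-9

g_i = -25 + (i - 1)·1.
g_{17} = -25 + 16·1 = -9.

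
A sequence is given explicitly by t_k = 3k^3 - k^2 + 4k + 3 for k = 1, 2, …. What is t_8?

1507

t_8 = 3·8^3 - 1·8^2 + 4·8 + 3 = 1507.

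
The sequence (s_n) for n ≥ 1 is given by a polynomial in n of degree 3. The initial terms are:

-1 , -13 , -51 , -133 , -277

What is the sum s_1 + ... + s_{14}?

-28588

1st diffs: -12, -38, -82, -144.
2nd diffs: -26, -44, -62.
3rd diffs: -18, -18 (constant).
Newton forward-difference form: s_n = -1 + (-12)·C(n-1,1) + (-26)·C(n-1,2) + (-18)·C(n-1,3).
Continuing: …, -501, -823, -1261, -1833, …, s_{14} = -7333.
Summing n = 1..14 (14 terms) gives -28588.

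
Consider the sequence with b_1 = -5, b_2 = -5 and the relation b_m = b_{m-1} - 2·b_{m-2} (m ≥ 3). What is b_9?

85

Applying the relation repeatedly:
b_3 = 5;  b_4 = 15;  b_5 = 5;  b_6 = -25;  b_7 = -35;  b_8 = 15;  b_9 = 85.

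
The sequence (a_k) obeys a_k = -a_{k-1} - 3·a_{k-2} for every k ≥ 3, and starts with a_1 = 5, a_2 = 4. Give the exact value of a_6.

Step forward from the initial values:
a_3 = -19, a_4 = 7, a_5 = 50, a_6 = -71.

-71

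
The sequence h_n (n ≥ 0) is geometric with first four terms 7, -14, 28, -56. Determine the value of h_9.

-3584

Common ratio r = -2.
h_n = 7·(-2)^(n-0).
h_9 = 7·(-2)^9 = -3584.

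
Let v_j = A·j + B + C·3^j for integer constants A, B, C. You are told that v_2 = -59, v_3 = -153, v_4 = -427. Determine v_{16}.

-215233675

Write the equations: 2A + B + 9C = -59; 3A + B + 27C = -153; 4A + B + 81C = -427.
Subtracting the first from the second: A + 18C = -94.
Subtracting the second from the third: A + 54C = -274.
Solving: C = -5, A = -4, then B = -6.
Hence v_{16} = -4·16 + (-6) + (-5)·43046721 = -215233675.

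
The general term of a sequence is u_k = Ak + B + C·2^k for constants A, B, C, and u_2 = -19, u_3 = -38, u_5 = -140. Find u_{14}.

-65575

The three given values yield: 2A + B + 4C = -19; 3A + B + 8C = -38; 5A + B + 32C = -140.
Subtracting the first from the second: A + 4C = -19.
Subtracting the second from the third: 2A + 24C = -102.
Solving: C = -4, A = -3, then B = 3.
So u_k = -3·k + 3 + (-4)·2^k; at k=14 this is -65575.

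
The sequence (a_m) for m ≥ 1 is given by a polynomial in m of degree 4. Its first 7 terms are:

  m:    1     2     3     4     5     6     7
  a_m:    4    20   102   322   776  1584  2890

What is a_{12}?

1st diffs: 16, 82, 220, 454, 808, 1306.
2nd diffs: 66, 138, 234, 354, 498.
3rd diffs: 72, 96, 120, 144.
4th diffs: 24, 24, 24 (constant).
Newton forward-difference form: a_m = 4 + 16·C(m-1,1) + 66·C(m-1,2) + 72·C(m-1,3) + 24·C(m-1,4).
At m = 12: m-1 = 11, so a_{12} = 4 + 176 + 3630 + 11880 + 7920 = 23610.

23610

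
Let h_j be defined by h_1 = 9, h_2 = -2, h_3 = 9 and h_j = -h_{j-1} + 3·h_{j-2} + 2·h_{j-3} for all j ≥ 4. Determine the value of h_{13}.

Step forward from the initial values:
h_4 = 3, h_5 = 20, h_6 = 7, h_7 = 59, h_8 = 2, h_9 = 189, h_{10} = -65, h_{11} = 636, h_{12} = -453, h_{13} = 2231.

2231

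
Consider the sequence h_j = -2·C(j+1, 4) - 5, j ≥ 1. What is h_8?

-257

C(9, 4) = 126, so h_8 = -257.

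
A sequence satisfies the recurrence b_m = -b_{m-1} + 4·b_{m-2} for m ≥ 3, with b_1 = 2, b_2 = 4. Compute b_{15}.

Step forward from the initial values:
b_3 = 4;  b_4 = 12;  b_5 = 4;  …;  b_{12} = 6924;  b_{13} = -16508;  b_{14} = 44204;  b_{15} = -110236.

-110236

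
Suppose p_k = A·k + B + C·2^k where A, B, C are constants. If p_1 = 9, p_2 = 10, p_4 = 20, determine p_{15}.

32761

Write the equations: A + B + 2C = 9; 2A + B + 4C = 10; 4A + B + 16C = 20.
Subtracting the first from the second: A + 2C = 1.
Subtracting the second from the third: 2A + 12C = 10.
Solving: C = 1, A = -1, then B = 8.
So p_k = -1·k + 8 + 1·2^k; at k=15 this is 32761.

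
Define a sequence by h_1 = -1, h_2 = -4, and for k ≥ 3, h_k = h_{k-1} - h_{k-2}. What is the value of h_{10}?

h_3 = -3  h_4 = 1  h_5 = 4  h_6 = 3  h_7 = -1  h_8 = -4  h_9 = -3  h_{10} = 1.

1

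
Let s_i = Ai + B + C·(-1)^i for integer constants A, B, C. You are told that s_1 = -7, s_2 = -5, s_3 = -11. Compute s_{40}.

The three given values yield: A + B - C = -7; 2A + B + C = -5; 3A + B - C = -11.
Subtracting the first from the second: A + 2C = 2.
Subtracting the second from the third: A - 2C = -6.
Solving: C = 2, A = -2, then B = -3.
So s_i = -2·i + (-3) + 2·(-1)^i; at i=40 this is -81.

-81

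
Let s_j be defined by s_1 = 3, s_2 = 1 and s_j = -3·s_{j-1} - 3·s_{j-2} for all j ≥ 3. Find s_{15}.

s_3 = -12  s_4 = 33  s_5 = -63  …  s_{12} = -2430  s_{13} = 2187  s_{14} = 729  s_{15} = -8748.

-8748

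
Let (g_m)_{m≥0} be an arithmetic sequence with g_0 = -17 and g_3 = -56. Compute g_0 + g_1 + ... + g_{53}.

Common difference d = (-56 - (-17)) / (3 - 0) = -13.
g_m = -17 + (m - 0)·(-13).
g_{53} = -706; S = 54·(-17 + (-706))/2 = -19521.

-19521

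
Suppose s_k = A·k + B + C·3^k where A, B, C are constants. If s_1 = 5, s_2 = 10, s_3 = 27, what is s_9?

19677

The three given values yield: A + B + 3C = 5; 2A + B + 9C = 10; 3A + B + 27C = 27.
Subtracting the first from the second: A + 6C = 5.
Subtracting the second from the third: A + 18C = 17.
Solving: C = 1, A = -1, then B = 3.
Therefore s_9 = -9 + 3 + 1·19683 = 19677.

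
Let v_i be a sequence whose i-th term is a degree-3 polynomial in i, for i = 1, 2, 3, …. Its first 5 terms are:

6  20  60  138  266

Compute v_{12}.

1st diffs: 14, 40, 78, 128.
2nd diffs: 26, 38, 50.
3rd diffs: 12, 12 (constant).
So v_i = 2i^3 + i^2 - 3i + 6.
Evaluating at i = 12 gives v_{12} = 3570.

3570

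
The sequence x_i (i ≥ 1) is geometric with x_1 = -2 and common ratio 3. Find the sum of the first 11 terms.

-177146

x_i = (-2)·3^(i-1).
S = (-2)·(3^11 - 1)/(3 - 1) = (-2)·(177147 - 1)/(2) = -177146.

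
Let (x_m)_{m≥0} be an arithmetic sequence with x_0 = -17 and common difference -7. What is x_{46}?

-339

x_m = -17 + (m - 0)·(-7).
x_{46} = -17 + 46·(-7) = -339.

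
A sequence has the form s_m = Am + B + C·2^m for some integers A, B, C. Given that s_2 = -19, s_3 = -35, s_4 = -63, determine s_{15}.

The three given values yield: 2A + B + 4C = -19; 3A + B + 8C = -35; 4A + B + 16C = -63.
Subtracting the first from the second: A + 4C = -16.
Subtracting the second from the third: A + 8C = -28.
Solving: C = -3, A = -4, then B = 1.
Hence s_{15} = -4·15 + 1 + (-3)·32768 = -98363.

-98363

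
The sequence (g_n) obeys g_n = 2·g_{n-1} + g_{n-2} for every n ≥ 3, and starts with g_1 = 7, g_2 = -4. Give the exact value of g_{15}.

Step forward from the initial values:
g_3 = -1, g_4 = -6, g_5 = -13, …, g_{12} = -6318, g_{13} = -15253, g_{14} = -36824, g_{15} = -88901.

-88901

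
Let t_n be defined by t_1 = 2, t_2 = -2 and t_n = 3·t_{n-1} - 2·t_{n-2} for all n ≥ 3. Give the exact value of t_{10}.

-2042

Applying the relation repeatedly:
t_3 = -10; t_4 = -26; t_5 = -58; t_6 = -122; t_7 = -250; t_8 = -506; t_9 = -1018; t_{10} = -2042.
(Characteristic roots are 2 and 1.)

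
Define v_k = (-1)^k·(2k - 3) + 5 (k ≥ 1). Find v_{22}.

(-1)^22 = 1; 2k - 3 at k=22 is 41; so v_{22} = 46.

46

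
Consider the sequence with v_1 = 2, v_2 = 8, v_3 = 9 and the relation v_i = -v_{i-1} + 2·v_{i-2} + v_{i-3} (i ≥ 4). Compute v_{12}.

Compute successive terms:
v_4 = 9, v_5 = 17, v_6 = 10, v_7 = 33, v_8 = 4, v_9 = 72, v_{10} = -31, v_{11} = 179, v_{12} = -169.

-169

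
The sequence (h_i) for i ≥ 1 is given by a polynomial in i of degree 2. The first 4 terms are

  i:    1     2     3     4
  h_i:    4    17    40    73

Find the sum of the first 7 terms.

1st diffs: 13, 23, 33.
2nd diffs: 10, 10 (constant).
Newton forward-difference form: h_i = 4 + 13·C(i-1,1) + 10·C(i-1,2).
Continuing: 116, 169, 232.
Summing i = 1..7 (7 terms) gives 651.

651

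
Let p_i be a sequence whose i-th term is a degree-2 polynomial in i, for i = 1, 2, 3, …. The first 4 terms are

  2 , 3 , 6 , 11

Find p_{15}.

198

1st diffs: 1, 3, 5.
2nd diffs: 2, 2 (constant).
So p_i = i^2 - 2i + 3.
Evaluating at i = 15 gives p_{15} = 198.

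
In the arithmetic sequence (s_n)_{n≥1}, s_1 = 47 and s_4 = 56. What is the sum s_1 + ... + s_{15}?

Common difference d = (56 - 47) / (4 - 1) = 3.
s_n = 47 + (n - 1)·3.
s_{15} = 89; S = 15·(47 + 89)/2 = 1020.

1020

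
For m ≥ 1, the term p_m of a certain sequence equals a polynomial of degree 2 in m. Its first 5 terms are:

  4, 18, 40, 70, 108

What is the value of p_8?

270

1st diffs: 14, 22, 30, 38.
2nd diffs: 8, 8, 8 (constant).
So p_m = 4m^2 + 2m - 2.
Evaluating at m = 8 gives p_8 = 270.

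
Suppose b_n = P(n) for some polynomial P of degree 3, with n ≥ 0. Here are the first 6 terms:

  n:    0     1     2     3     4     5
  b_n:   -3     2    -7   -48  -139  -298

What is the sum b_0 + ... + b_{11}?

-11696

1st diffs: 5, -9, -41, -91, -159.
2nd diffs: -14, -32, -50, -68.
3rd diffs: -18, -18, -18 (constant).
Newton forward-difference form: b_n = -3 + 5·C(n,1) + (-14)·C(n,2) + (-18)·C(n,3).
Continuing: …, -543, -892, -1363, -1974, …, b_{11} = -3688.
Summing n = 0..11 (12 terms) gives -11696.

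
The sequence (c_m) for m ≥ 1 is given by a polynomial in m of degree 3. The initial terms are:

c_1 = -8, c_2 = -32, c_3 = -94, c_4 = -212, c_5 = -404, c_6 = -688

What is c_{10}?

-3104

1st diffs: -24, -62, -118, -192, -284.
2nd diffs: -38, -56, -74, -92.
3rd diffs: -18, -18, -18 (constant).
So c_m = -3m^3 - m^2 - 4.
Evaluating at m = 10 gives c_{10} = -3104.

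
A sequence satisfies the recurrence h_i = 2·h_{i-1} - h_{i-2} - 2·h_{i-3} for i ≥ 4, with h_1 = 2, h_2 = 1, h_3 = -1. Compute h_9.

Compute successive terms:
h_4 = -7;  h_5 = -15;  h_6 = -21;  h_7 = -13;  h_8 = 25;  h_9 = 105.

105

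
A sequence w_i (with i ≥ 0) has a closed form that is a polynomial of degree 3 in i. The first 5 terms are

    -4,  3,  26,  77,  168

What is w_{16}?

8748

1st diffs: 7, 23, 51, 91.
2nd diffs: 16, 28, 40.
3rd diffs: 12, 12 (constant).
Newton forward-difference form: w_i = -4 + 7·C(i,1) + 16·C(i,2) + 12·C(i,3).
At i = 16: i = 16, so w_{16} = -4 + 112 + 1920 + 6720 = 8748.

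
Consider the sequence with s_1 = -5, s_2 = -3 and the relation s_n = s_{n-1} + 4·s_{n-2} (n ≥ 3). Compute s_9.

Applying the relation repeatedly:
s_3 = -23, s_4 = -35, s_5 = -127, s_6 = -267, s_7 = -775, s_8 = -1843, s_9 = -4943.

-4943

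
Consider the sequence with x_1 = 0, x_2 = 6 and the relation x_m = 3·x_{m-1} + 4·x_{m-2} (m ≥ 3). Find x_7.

x_3 = 18  x_4 = 78  x_5 = 306  x_6 = 1230  x_7 = 4914.
(Characteristic roots are 4 and -1.)

4914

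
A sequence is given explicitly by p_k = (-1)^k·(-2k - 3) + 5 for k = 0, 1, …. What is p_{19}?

46

(-1)^19 = -1; -2k - 3 at k=19 is -41; so p_{19} = 46.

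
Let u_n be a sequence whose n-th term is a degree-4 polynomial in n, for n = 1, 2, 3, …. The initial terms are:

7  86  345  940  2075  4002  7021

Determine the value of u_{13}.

70915

1st diffs: 79, 259, 595, 1135, 1927, 3019.
2nd diffs: 180, 336, 540, 792, 1092.
3rd diffs: 156, 204, 252, 300.
4th diffs: 48, 48, 48 (constant).
Newton forward-difference form: u_n = 7 + 79·C(n-1,1) + 180·C(n-1,2) + 156·C(n-1,3) + 48·C(n-1,4).
At n = 13: n-1 = 12, so u_{13} = 7 + 948 + 11880 + 34320 + 23760 = 70915.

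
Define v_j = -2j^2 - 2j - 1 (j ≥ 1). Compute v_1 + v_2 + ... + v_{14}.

Over j = 1..14: Σj = 105, Σj² = 1015.
Total = (-2)·1015 + (-2)·105 + (-1)·14 = -2254.

-2254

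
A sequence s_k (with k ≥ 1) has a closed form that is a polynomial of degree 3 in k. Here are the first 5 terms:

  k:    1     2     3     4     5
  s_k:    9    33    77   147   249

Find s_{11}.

1869

1st diffs: 24, 44, 70, 102.
2nd diffs: 20, 26, 32.
3rd diffs: 6, 6 (constant).
So s_k = k^3 + 4k^2 + 5k - 1.
Evaluating at k = 11 gives s_{11} = 1869.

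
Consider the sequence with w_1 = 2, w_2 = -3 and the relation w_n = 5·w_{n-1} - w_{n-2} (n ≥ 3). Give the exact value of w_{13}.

-109148158

Step forward from the initial values:
w_3 = -17, w_4 = -82, w_5 = -393, …, w_{10} = -992338, w_{11} = -4754577, w_{12} = -22780547, w_{13} = -109148158.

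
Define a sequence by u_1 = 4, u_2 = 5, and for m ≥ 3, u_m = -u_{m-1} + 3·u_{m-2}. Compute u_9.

u_3 = 7, u_4 = 8, u_5 = 13, u_6 = 11, u_7 = 28, u_8 = 5, u_9 = 79.

79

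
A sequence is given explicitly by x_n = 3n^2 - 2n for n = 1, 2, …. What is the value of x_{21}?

1281

x_{21} = 3·21^2 - 2·21 = 1281.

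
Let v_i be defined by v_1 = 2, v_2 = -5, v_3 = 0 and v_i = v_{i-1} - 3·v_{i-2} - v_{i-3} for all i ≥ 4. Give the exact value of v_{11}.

-224

Applying the relation repeatedly:
v_4 = 13, v_5 = 18, v_6 = -21, v_7 = -88, v_8 = -43, v_9 = 242, v_{10} = 459, v_{11} = -224.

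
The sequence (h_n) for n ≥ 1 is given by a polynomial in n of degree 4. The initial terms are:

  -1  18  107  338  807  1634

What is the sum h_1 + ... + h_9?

18651

1st diffs: 19, 89, 231, 469, 827.
2nd diffs: 70, 142, 238, 358.
3rd diffs: 72, 96, 120.
4th diffs: 24, 24 (constant).
Newton forward-difference form: h_n = -1 + 19·C(n-1,1) + 70·C(n-1,2) + 72·C(n-1,3) + 24·C(n-1,4).
Continuing: 2963, 4962, 7823.
Summing n = 1..9 (9 terms) gives 18651.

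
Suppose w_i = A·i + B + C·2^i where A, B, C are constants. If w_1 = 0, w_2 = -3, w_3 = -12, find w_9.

-1506

The three given values yield: A + B + 2C = 0; 2A + B + 4C = -3; 3A + B + 8C = -12.
Subtracting the first from the second: A + 2C = -3.
Subtracting the second from the third: A + 4C = -9.
Solving: C = -3, A = 3, then B = 3.
Hence w_9 = 3·9 + 3 + (-3)·512 = -1506.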